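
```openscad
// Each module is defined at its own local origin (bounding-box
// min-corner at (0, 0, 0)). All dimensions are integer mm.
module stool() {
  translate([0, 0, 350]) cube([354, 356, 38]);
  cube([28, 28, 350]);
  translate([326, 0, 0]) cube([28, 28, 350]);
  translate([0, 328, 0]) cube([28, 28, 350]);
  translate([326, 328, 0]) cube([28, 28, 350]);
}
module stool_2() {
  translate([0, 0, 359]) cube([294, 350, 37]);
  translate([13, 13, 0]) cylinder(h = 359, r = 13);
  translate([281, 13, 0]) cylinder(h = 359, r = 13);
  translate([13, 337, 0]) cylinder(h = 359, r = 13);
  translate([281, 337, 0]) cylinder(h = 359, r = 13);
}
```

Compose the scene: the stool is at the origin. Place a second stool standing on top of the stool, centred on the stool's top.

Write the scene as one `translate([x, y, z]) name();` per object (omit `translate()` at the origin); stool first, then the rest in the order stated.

stool();
translate([30, 3, 388]) stool_2();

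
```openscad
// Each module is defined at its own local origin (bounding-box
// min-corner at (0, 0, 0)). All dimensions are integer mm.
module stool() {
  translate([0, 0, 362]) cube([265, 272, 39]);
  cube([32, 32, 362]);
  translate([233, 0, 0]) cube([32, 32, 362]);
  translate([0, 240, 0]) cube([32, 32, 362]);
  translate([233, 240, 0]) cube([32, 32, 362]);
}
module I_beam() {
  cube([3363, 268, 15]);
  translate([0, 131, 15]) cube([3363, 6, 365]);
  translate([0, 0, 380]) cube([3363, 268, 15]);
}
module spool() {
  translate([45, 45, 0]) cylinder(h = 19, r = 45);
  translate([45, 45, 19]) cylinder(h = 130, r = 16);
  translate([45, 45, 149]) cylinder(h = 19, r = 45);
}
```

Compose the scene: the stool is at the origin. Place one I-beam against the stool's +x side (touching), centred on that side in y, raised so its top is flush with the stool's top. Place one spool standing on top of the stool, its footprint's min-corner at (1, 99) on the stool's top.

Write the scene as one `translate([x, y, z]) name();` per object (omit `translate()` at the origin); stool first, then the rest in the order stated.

stool();
translate([265, 2, 6]) I_beam();
translate([1, 99, 401]) spool();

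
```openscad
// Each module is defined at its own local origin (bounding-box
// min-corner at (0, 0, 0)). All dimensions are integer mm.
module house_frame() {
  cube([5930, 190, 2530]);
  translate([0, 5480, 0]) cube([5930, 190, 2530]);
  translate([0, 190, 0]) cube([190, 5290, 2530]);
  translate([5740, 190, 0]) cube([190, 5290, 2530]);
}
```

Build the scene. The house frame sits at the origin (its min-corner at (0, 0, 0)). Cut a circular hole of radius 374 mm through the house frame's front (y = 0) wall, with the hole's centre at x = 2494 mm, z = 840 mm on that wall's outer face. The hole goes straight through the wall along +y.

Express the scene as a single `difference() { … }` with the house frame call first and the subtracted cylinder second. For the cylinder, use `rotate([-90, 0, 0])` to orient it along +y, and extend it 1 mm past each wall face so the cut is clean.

difference() {
  house_frame();
  translate([2494, -1, 840]) rotate([-90, 0, 0]) cylinder(h = 192, r = 374);
}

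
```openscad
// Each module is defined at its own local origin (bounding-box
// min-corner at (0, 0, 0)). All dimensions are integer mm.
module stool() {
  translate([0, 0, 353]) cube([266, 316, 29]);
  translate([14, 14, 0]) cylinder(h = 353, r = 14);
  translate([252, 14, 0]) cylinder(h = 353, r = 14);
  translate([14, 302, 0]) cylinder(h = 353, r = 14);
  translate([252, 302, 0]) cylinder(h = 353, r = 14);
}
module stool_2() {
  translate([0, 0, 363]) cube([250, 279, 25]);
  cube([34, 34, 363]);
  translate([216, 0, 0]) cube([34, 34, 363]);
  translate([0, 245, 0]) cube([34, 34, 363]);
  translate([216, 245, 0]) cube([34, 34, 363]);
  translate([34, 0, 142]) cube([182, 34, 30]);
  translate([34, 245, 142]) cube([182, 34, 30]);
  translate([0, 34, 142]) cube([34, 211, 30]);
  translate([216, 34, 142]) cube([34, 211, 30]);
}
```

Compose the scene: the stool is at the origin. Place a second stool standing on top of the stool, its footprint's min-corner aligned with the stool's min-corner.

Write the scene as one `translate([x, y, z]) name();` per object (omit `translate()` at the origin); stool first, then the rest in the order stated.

stool();
translate([0, 0, 382]) stool_2();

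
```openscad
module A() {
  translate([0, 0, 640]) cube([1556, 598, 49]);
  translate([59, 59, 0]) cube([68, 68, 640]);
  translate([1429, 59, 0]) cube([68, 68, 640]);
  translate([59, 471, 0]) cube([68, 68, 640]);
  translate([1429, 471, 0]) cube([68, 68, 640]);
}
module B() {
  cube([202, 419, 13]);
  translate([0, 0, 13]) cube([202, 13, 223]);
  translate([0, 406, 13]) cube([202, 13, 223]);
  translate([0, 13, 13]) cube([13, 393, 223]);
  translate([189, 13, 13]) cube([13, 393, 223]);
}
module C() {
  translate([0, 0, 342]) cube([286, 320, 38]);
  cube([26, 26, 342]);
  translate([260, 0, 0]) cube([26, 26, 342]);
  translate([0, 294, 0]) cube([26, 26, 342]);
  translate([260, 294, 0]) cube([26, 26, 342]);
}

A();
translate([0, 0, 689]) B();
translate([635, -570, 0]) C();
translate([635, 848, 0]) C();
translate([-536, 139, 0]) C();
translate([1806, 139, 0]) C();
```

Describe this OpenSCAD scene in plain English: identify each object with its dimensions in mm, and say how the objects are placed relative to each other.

A is a table: top 1556 mm (x) × 598 mm (y), 49 mm thick, upper face at z = 689 mm, on four 68×68 mm square legs, each inset 59 mm from the nearest pair of top edges, running from z = 0 to the bottom of the top.

B is an open-topped rectangular box: outside dimensions 202×419×236 mm, with a uniform wall and base thickness of 13 mm. The base is a full 202×419 slab on the floor; four walls sit on top of the base. The front and back walls (the −y and +y sides) span the full width; the two side walls fit between them.

C is a simple wooden stool: a rectangular seat 286 mm (x) by 320 mm (y), 38 mm thick, top face at z = 380 mm, on four square legs, each 26×26 mm in cross-section. The legs rest on z = 0, each flush with a corner of the seat.

The open box is on top of the table. Four stools sit around the table at the −y, +y, −x, +x sides.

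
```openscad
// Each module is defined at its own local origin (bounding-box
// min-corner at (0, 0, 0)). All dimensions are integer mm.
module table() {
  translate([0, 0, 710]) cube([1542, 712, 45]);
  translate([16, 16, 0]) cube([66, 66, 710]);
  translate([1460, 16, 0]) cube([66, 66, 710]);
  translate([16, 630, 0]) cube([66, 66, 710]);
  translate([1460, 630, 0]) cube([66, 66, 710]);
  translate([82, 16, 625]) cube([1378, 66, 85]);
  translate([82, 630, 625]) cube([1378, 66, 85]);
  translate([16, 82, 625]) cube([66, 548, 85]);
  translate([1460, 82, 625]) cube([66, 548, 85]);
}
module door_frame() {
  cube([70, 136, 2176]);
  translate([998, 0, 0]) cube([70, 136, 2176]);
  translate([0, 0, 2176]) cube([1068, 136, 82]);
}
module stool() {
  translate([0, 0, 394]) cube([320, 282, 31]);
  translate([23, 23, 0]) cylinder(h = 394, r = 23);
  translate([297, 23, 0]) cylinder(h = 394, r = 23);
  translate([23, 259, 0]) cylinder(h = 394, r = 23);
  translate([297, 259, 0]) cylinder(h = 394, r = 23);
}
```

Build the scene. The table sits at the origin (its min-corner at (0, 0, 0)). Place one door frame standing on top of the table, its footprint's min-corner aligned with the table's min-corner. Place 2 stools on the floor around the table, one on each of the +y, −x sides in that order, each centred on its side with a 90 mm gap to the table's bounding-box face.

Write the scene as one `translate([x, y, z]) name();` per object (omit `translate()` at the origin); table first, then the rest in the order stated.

table();
translate([0, 0, 755]) door_frame();
translate([611, 802, 0]) stool();
translate([-410, 215, 0]) stool();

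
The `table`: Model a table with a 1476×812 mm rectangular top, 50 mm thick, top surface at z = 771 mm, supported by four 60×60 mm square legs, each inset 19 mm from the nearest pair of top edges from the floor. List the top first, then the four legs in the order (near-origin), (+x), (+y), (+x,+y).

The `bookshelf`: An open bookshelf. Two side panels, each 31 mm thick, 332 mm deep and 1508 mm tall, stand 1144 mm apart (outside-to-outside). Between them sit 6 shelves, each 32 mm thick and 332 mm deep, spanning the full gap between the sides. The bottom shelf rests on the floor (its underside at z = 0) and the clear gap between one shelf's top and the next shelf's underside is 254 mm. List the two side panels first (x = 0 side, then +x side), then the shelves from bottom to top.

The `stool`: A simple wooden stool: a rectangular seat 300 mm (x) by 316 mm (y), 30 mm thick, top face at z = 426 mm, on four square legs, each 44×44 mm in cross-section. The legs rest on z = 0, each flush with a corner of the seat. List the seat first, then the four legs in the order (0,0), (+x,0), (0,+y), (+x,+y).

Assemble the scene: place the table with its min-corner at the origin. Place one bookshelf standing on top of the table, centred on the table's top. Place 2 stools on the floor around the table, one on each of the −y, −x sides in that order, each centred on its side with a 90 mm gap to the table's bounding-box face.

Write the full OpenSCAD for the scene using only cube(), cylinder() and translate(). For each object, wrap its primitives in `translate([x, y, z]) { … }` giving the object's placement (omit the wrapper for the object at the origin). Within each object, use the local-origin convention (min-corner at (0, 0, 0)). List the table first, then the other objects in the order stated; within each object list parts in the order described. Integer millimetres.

translate([0, 0, 721]) cube([1476, 812, 50]);
translate([19, 19, 0]) cube([60, 60, 721]);
translate([1397, 19, 0]) cube([60, 60, 721]);
translate([19, 733, 0]) cube([60, 60, 721]);
translate([1397, 733, 0]) cube([60, 60, 721]);
translate([166, 240, 771]) {
  cube([31, 332, 1508]);
  translate([1113, 0, 0]) cube([31, 332, 1508]);
  translate([31, 0, 0]) cube([1082, 332, 32]);
  translate([31, 0, 286]) cube([1082, 332, 32]);
  translate([31, 0, 572]) cube([1082, 332, 32]);
  translate([31, 0, 858]) cube([1082, 332, 32]);
  translate([31, 0, 1144]) cube([1082, 332, 32]);
  translate([31, 0, 1430]) cube([1082, 332, 32]);
}
translate([588, -406, 0]) {
  translate([0, 0, 396]) cube([300, 316, 30]);
  cube([44, 44, 396]);
  translate([256, 0, 0]) cube([44, 44, 396]);
  translate([0, 272, 0]) cube([44, 44, 396]);
  translate([256, 272, 0]) cube([44, 44, 396]);
}
translate([-390, 248, 0]) {
  translate([0, 0, 396]) cube([300, 316, 30]);
  cube([44, 44, 396]);
  translate([256, 0, 0]) cube([44, 44, 396]);
  translate([0, 272, 0]) cube([44, 44, 396]);
  translate([256, 272, 0]) cube([44, 44, 396]);
}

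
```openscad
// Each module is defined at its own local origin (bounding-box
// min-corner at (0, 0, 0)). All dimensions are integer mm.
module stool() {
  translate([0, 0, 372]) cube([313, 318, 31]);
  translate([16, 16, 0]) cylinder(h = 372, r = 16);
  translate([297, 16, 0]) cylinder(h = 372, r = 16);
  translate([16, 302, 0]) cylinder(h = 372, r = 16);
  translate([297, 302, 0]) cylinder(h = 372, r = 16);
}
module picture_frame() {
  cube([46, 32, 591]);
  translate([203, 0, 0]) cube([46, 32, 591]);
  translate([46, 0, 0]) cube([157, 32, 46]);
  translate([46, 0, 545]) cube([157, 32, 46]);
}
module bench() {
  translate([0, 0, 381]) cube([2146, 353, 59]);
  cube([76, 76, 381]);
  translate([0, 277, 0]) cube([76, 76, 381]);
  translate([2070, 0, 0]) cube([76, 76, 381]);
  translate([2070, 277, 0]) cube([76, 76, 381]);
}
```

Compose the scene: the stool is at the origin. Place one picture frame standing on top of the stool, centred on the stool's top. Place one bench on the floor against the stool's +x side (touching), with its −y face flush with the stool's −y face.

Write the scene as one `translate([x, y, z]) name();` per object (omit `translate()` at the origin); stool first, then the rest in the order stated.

stool();
translate([32, 143, 403]) picture_frame();
translate([313, 0, 0]) bench();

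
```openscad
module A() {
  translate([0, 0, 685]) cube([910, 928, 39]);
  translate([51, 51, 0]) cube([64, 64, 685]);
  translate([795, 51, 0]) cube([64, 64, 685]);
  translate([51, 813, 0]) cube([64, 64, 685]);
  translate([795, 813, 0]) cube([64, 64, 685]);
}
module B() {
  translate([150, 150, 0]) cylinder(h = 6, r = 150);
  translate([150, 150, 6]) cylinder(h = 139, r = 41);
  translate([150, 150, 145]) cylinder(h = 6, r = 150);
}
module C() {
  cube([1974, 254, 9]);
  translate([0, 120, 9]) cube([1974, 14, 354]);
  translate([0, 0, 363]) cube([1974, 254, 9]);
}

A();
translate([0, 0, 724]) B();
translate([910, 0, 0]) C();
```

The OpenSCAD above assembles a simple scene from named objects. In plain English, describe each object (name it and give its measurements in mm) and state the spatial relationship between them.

A is a table: top 910 mm (x) × 928 mm (y), 39 mm thick, upper face at z = 724 mm, on four 64×64 mm square legs, each inset 51 mm from the nearest pair of top edges, running from z = 0 to the bottom of the top.

B is a spool: two coaxial disc flanges of radius 150 mm and thickness 6 mm, joined by a core cylinder of radius 41 mm and height 139 mm. The lower flange rests on z = 0 and the three cylinders share a vertical axis.

C is an I-beam lying along x, 1974 mm long. Overall section height 372 mm. Two flanges 254 mm wide (y) and 9 mm thick, one on the floor and one at the top; a web 14 mm thick runs between them, centred on the flange width.

The spool is on top of the table. The I-beam is against the table's +x side, with their −y faces flush.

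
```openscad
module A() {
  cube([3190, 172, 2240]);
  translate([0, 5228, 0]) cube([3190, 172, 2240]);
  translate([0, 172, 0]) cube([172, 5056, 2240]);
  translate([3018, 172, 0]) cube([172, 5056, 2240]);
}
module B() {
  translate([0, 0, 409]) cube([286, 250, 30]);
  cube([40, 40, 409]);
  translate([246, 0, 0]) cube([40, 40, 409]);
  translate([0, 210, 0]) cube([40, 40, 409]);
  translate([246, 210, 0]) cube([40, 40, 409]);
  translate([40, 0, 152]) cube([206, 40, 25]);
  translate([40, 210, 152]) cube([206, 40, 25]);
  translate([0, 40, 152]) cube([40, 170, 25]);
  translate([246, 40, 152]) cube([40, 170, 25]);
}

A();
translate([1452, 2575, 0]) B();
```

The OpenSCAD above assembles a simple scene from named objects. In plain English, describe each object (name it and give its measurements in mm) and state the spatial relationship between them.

A is a box-shaped house frame (walls only): outside footprint 3190×5400 mm, wall height 2240 mm, wall thickness 172 mm. The two y-facing walls run the full x-width; the two x-facing walls fit between the inner faces of the y-facing walls.

B is a four-legged stool. The seat is 286×250 mm, 30 mm thick, top at z = 439 mm. It stands on four square legs, each 40×40 mm in cross-section, from z = 0 to the seat underside, each flush with a corner of the seat. Four stretchers, 40 mm wide and 25 mm tall, connect adjacent legs with their undersides at z = 152 mm, each running between the inner faces of the legs it joins and aligned with the legs' outer faces on the other axis.

The stool sits inside the house frame, centred.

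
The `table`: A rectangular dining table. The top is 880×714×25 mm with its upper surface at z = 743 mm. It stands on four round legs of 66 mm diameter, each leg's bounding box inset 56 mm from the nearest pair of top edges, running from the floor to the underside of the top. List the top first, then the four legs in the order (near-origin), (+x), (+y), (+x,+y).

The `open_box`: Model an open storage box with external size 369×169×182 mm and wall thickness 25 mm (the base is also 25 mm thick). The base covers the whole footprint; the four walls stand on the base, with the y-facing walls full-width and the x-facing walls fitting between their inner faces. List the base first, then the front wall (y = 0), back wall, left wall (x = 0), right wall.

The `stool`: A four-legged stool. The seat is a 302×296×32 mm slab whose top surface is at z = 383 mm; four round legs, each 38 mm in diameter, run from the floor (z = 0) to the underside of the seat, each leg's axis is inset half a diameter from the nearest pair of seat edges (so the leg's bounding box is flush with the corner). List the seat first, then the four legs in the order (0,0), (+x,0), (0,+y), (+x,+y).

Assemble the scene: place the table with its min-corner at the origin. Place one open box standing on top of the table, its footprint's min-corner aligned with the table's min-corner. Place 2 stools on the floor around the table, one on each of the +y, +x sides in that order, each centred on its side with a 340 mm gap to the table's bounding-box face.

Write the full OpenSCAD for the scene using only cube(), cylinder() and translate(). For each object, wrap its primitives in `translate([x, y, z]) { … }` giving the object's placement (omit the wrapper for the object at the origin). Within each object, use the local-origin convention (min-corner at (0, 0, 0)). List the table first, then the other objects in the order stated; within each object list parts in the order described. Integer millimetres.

translate([0, 0, 718]) cube([880, 714, 25]);
translate([89, 89, 0]) cylinder(h = 718, r = 33);
translate([791, 89, 0]) cylinder(h = 718, r = 33);
translate([89, 625, 0]) cylinder(h = 718, r = 33);
translate([791, 625, 0]) cylinder(h = 718, r = 33);
translate([0, 0, 743]) {
  cube([369, 169, 25]);
  translate([0, 0, 25]) cube([369, 25, 157]);
  translate([0, 144, 25]) cube([369, 25, 157]);
  translate([0, 25, 25]) cube([25, 119, 157]);
  translate([344, 25, 25]) cube([25, 119, 157]);
}
translate([289, 1054, 0]) {
  translate([0, 0, 351]) cube([302, 296, 32]);
  translate([19, 19, 0]) cylinder(h = 351, r = 19);
  translate([283, 19, 0]) cylinder(h = 351, r = 19);
  translate([19, 277, 0]) cylinder(h = 351, r = 19);
  translate([283, 277, 0]) cylinder(h = 351, r = 19);
}
translate([1220, 209, 0]) {
  translate([0, 0, 351]) cube([302, 296, 32]);
  translate([19, 19, 0]) cylinder(h = 351, r = 19);
  translate([283, 19, 0]) cylinder(h = 351, r = 19);
  translate([19, 277, 0]) cylinder(h = 351, r = 19);
  translate([283, 277, 0]) cylinder(h = 351, r = 19);
}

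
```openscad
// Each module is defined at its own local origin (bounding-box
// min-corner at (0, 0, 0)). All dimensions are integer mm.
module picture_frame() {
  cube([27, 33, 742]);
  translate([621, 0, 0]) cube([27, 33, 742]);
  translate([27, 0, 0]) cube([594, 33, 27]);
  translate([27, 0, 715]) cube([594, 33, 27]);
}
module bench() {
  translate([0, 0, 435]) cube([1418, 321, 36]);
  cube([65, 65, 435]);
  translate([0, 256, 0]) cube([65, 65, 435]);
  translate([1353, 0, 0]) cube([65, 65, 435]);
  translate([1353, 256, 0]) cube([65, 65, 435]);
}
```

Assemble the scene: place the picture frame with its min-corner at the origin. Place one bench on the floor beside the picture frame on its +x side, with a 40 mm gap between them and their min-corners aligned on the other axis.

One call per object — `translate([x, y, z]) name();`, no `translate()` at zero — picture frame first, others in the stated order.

picture_frame();
translate([688, 0, 0]) bench();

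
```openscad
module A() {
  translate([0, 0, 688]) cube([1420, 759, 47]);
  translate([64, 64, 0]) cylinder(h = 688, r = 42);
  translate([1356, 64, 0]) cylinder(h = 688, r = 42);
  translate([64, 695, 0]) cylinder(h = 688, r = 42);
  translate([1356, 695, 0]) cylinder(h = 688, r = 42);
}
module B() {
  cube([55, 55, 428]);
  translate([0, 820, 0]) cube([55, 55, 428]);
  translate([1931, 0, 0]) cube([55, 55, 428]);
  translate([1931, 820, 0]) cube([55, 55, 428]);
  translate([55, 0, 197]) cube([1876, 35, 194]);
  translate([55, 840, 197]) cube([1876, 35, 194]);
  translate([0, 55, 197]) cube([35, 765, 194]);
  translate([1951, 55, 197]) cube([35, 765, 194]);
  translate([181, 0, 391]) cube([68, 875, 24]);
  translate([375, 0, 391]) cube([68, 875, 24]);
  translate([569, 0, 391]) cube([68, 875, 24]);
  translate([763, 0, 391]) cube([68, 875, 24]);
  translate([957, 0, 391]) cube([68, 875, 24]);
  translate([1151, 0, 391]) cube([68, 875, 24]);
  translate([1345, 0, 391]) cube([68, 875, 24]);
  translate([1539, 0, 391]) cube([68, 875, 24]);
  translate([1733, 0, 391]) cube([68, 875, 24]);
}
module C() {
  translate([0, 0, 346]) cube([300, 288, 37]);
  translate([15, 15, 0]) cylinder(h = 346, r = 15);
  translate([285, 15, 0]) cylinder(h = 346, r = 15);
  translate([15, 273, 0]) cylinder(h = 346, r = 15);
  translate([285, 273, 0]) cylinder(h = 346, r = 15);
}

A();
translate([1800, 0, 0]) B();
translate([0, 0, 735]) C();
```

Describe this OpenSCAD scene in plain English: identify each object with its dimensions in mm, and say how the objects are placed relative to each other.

A is a rectangular dining table. The top is 1420×759×47 mm with its upper surface at z = 735 mm. It stands on four round legs of 84 mm diameter, each leg's bounding box inset 22 mm from the nearest pair of top edges, running from the floor to the underside of the top.

B is a bed frame 1986 mm long (x) by 875 mm wide (y). Four 55×55 mm corner posts, 428 mm tall, at the corners of the footprint. Four rails of 35 mm thickness and 194 mm height run between adjacent posts with their undersides at z = 197 mm, their outer faces flush with the outside of the frame (the two x-running rails run between the posts' inner faces; the two y-running rails run between the posts' inner faces). 9 slats, each 68 mm wide (x) and 24 mm thick, lie across the top of the two x-running rails, running the full 875 mm width of the frame in y; the slats are evenly spaced along x between the inner faces of the end posts with equal gaps (rounded down to the nearest mm) at the −x end and between each pair — any rounding remainder accumulates at the +x end.

C is a simple wooden stool: a rectangular seat 300 mm (x) by 288 mm (y), 37 mm thick, top face at z = 383 mm, on four round legs, each 30 mm in diameter. The legs rest on z = 0, each leg's axis is inset half a diameter from the nearest pair of seat edges (so the leg's bounding box is flush with the corner).

The bed frame is on the floor beside the table on its +x side. The stool is on top of the table.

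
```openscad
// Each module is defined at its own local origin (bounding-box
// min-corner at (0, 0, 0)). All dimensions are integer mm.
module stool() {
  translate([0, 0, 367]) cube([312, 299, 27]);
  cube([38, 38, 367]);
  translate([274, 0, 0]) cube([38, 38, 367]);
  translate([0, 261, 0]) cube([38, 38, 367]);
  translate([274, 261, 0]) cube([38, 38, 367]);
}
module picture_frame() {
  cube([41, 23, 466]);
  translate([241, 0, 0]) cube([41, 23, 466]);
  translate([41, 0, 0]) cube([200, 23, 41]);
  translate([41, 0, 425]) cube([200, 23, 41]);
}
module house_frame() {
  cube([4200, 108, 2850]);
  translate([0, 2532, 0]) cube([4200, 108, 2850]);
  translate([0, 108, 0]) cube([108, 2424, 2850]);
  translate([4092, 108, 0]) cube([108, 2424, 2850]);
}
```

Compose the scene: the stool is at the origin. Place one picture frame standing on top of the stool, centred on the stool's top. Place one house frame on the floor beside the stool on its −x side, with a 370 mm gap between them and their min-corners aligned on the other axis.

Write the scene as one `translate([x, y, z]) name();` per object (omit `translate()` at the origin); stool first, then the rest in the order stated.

stool();
translate([15, 138, 394]) picture_frame();
translate([-4570, 0, 0]) house_frame();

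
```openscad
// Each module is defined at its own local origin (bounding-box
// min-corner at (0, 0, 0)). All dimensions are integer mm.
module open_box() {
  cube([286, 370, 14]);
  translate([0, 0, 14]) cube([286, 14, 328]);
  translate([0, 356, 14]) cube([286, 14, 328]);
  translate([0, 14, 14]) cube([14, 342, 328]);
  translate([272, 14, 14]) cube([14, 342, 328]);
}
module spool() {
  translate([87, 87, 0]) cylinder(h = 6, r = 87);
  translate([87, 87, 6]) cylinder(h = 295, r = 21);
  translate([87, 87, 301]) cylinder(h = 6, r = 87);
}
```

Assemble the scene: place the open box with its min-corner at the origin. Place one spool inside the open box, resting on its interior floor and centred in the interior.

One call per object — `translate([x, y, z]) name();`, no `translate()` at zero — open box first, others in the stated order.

open_box();
translate([56, 98, 14]) spool();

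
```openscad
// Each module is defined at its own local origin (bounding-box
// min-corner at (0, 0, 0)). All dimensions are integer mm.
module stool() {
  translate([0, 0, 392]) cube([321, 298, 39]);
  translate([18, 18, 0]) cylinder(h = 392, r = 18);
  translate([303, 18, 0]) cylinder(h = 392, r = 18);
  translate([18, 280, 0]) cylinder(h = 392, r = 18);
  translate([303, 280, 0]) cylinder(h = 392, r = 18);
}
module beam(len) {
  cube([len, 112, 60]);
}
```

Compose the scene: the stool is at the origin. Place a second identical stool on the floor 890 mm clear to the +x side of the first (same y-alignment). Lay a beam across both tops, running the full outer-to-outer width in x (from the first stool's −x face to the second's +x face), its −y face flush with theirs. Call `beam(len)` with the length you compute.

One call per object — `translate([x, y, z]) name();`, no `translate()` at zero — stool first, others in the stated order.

stool();
translate([1211, 0, 0]) stool();
translate([0, 0, 431]) beam(1532);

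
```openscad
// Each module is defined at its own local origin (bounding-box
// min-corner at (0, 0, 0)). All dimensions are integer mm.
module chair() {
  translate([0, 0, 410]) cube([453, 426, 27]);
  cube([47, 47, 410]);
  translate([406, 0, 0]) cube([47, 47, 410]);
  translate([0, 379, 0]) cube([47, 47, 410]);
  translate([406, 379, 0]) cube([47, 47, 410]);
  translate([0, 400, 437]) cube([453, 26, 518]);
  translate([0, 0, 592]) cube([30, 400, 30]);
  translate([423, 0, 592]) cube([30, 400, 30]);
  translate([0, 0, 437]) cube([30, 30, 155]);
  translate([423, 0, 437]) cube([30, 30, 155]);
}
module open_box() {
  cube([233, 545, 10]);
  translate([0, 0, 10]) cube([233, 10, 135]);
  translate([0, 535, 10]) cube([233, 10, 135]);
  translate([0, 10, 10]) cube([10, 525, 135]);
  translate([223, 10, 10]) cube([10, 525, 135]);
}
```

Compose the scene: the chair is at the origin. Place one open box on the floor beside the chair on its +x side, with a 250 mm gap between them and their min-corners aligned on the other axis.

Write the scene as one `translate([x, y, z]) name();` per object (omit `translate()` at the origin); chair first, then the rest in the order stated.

chair();
translate([703, 0, 0]) open_box();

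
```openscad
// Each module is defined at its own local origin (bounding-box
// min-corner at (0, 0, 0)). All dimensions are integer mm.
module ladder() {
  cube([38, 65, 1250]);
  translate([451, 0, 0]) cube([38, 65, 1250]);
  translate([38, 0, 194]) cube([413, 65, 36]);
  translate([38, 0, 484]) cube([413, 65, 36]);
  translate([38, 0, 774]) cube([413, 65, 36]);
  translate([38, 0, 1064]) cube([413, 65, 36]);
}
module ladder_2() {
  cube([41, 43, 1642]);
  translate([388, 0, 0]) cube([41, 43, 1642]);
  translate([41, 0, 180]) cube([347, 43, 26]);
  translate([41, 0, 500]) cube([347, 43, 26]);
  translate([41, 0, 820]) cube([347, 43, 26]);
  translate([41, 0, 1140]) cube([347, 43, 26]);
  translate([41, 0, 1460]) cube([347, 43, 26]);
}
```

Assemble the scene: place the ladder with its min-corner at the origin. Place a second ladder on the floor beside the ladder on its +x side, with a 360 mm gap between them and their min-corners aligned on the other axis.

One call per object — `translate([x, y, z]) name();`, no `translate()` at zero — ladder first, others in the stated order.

ladder();
translate([849, 0, 0]) ladder_2();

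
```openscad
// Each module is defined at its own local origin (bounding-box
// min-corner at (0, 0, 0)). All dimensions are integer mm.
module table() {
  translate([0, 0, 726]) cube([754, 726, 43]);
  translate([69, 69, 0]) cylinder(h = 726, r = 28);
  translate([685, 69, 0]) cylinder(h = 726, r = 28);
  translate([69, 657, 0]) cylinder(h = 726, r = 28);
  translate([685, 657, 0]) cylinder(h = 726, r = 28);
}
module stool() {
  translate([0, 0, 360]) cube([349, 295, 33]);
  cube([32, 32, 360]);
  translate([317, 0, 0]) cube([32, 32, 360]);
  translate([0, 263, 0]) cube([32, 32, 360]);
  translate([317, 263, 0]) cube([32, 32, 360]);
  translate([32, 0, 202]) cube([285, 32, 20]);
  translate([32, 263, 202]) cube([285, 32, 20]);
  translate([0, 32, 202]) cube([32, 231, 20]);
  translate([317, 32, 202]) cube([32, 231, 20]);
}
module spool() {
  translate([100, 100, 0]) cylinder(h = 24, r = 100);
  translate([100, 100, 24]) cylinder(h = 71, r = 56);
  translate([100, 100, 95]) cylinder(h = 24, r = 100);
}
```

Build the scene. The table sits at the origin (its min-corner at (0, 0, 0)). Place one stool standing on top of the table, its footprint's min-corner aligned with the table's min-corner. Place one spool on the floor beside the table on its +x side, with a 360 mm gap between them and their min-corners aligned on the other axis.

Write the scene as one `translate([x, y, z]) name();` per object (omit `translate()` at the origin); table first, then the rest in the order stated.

table();
translate([0, 0, 769]) stool();
translate([1114, 0, 0]) spool();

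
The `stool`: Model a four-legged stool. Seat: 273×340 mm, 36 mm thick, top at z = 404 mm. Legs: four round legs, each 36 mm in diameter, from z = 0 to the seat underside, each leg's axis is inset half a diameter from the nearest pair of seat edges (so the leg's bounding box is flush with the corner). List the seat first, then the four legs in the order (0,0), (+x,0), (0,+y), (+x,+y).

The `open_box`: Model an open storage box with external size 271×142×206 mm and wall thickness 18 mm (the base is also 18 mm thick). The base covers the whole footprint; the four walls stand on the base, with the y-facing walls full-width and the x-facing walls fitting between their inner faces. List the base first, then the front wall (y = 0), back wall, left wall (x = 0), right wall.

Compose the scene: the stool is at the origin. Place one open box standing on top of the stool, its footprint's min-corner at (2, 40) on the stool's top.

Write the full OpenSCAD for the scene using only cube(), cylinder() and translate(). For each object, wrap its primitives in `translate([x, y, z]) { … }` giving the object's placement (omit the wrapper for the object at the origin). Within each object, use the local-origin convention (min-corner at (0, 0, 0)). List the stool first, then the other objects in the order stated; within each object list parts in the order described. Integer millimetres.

translate([0, 0, 368]) cube([273, 340, 36]);
translate([18, 18, 0]) cylinder(h = 368, r = 18);
translate([255, 18, 0]) cylinder(h = 368, r = 18);
translate([18, 322, 0]) cylinder(h = 368, r = 18);
translate([255, 322, 0]) cylinder(h = 368, r = 18);
translate([2, 40, 404]) {
  cube([271, 142, 18]);
  translate([0, 0, 18]) cube([271, 18, 188]);
  translate([0, 124, 18]) cube([271, 18, 188]);
  translate([0, 18, 18]) cube([18, 106, 188]);
  translate([253, 18, 18]) cube([18, 106, 188]);
}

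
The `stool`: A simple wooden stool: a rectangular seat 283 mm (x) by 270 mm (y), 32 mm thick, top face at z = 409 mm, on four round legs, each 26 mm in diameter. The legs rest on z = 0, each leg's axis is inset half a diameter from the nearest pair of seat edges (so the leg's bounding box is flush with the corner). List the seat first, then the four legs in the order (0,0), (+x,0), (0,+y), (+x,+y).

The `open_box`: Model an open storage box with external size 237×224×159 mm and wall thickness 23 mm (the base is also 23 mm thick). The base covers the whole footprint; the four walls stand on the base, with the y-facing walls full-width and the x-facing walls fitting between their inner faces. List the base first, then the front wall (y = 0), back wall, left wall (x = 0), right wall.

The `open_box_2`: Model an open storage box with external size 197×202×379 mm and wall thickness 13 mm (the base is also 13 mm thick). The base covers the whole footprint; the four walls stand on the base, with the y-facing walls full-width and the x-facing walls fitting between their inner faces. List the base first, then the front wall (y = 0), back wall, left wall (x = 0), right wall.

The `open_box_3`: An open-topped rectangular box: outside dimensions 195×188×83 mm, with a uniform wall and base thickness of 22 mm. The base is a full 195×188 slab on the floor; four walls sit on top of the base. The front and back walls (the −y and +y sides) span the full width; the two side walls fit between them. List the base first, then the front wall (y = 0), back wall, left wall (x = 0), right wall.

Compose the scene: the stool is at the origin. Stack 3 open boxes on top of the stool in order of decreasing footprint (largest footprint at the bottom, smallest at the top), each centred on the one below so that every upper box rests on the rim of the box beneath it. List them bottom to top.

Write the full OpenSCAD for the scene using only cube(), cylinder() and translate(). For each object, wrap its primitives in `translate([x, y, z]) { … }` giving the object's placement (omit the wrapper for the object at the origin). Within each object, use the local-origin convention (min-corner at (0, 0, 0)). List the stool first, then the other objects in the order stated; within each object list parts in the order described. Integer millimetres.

translate([0, 0, 377]) cube([283, 270, 32]);
translate([13, 13, 0]) cylinder(h = 377, r = 13);
translate([270, 13, 0]) cylinder(h = 377, r = 13);
translate([13, 257, 0]) cylinder(h = 377, r = 13);
translate([270, 257, 0]) cylinder(h = 377, r = 13);
translate([23, 23, 409]) {
  cube([237, 224, 23]);
  translate([0, 0, 23]) cube([237, 23, 136]);
  translate([0, 201, 23]) cube([237, 23, 136]);
  translate([0, 23, 23]) cube([23, 178, 136]);
  translate([214, 23, 23]) cube([23, 178, 136]);
}
translate([43, 34, 568]) {
  cube([197, 202, 13]);
  translate([0, 0, 13]) cube([197, 13, 366]);
  translate([0, 189, 13]) cube([197, 13, 366]);
  translate([0, 13, 13]) cube([13, 176, 366]);
  translate([184, 13, 13]) cube([13, 176, 366]);
}
translate([44, 41, 947]) {
  cube([195, 188, 22]);
  translate([0, 0, 22]) cube([195, 22, 61]);
  translate([0, 166, 22]) cube([195, 22, 61]);
  translate([0, 22, 22]) cube([22, 144, 61]);
  translate([173, 22, 22]) cube([22, 144, 61]);
}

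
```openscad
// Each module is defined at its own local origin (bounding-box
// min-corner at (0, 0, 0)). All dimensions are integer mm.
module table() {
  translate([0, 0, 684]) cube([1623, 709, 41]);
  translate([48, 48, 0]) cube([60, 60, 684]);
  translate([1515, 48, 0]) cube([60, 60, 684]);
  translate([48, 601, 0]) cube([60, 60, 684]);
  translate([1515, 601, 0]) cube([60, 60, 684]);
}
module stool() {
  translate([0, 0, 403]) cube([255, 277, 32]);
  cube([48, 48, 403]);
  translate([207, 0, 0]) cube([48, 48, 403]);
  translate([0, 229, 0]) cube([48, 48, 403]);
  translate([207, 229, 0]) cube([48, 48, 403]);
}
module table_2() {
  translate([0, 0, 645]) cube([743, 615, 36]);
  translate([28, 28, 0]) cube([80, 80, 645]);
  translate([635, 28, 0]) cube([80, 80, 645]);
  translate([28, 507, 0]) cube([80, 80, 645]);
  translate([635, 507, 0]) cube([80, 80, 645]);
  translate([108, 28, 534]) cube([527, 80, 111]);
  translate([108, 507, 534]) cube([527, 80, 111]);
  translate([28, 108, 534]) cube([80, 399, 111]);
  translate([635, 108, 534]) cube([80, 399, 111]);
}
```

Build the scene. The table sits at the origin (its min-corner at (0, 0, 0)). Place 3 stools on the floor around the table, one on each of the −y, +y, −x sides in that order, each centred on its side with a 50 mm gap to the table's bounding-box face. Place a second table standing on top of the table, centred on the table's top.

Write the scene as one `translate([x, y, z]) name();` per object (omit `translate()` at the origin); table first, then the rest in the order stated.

table();
translate([684, -327, 0]) stool();
translate([684, 759, 0]) stool();
translate([-305, 216, 0]) stool();
translate([440, 47, 725]) table_2();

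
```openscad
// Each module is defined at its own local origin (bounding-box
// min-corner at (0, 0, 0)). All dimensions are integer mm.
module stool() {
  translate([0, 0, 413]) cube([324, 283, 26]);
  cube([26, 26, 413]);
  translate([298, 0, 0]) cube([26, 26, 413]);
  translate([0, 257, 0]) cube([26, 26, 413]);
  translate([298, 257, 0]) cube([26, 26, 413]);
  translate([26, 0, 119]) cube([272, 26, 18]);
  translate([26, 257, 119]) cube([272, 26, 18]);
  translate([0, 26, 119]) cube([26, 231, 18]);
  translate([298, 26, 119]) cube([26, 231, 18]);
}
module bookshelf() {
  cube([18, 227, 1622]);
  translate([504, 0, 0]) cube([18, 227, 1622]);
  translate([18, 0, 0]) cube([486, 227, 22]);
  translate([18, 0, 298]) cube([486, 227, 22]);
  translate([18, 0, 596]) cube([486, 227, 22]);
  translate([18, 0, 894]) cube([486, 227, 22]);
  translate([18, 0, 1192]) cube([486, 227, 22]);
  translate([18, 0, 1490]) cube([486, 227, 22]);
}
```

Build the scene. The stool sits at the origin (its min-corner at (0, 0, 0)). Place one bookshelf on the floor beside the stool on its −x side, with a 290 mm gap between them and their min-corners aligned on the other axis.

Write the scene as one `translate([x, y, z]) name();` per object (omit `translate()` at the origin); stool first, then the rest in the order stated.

stool();
translate([-812, 0, 0]) bookshelf();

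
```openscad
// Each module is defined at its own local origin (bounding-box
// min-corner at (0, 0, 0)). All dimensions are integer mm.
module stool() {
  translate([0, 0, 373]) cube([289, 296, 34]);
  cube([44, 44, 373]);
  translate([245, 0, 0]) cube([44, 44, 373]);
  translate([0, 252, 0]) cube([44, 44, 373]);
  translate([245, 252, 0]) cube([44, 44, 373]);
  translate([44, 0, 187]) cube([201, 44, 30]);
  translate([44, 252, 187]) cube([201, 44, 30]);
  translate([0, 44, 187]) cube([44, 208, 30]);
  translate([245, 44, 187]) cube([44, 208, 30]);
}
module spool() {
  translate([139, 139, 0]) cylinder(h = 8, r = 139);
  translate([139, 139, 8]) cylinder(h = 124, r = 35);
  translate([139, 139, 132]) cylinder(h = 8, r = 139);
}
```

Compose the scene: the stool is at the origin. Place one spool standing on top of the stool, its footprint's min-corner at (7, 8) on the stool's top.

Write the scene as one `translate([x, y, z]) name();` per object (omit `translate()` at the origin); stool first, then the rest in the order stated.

stool();
translate([7, 8, 407]) spool();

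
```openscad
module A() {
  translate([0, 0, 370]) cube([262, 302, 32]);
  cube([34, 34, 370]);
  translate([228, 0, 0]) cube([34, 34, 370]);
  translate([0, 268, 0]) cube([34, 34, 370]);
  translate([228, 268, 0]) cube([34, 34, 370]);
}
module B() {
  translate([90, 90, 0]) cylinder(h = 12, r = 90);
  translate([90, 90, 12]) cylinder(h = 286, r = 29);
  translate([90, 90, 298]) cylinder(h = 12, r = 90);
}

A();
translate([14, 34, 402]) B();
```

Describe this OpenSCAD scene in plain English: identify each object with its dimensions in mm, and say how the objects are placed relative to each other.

A is a four-legged stool. The seat is 262×302 mm, 32 mm thick, top at z = 402 mm. It stands on four square legs, each 34×34 mm in cross-section, from z = 0 to the seat underside, each flush with a corner of the seat.

B is a spool: two coaxial disc flanges of radius 90 mm and thickness 12 mm, joined by a core cylinder of radius 29 mm and height 286 mm. The lower flange rests on z = 0 and the three cylinders share a vertical axis.

The spool is on top of the stool.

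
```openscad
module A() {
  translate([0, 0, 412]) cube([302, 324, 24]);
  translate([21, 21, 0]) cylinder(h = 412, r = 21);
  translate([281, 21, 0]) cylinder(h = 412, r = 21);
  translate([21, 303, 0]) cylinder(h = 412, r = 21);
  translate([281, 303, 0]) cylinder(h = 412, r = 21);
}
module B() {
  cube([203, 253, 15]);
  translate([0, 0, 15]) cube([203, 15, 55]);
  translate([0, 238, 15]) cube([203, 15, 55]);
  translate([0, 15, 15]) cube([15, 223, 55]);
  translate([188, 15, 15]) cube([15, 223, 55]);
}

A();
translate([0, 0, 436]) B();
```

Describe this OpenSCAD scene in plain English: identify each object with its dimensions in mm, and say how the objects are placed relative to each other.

A is a simple wooden stool: a rectangular seat 302 mm (x) by 324 mm (y), 24 mm thick, top face at z = 436 mm, on four round legs, each 42 mm in diameter. The legs rest on z = 0, each leg's axis is inset half a diameter from the nearest pair of seat edges (so the leg's bounding box is flush with the corner).

B is an open storage box with external size 203×253×70 mm and wall thickness 15 mm (the base is also 15 mm thick). The base covers the whole footprint; the four walls stand on the base, with the y-facing walls full-width and the x-facing walls fitting between their inner faces.

The open box is on top of the stool.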